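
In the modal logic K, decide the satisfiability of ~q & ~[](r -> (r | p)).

No, unsatisfiable

1. ~q & ~[](r -> (r | p)), u
2. ~q, u   [&-rule on 1]
3. ~[](r -> (r | p)), u   [&-rule on 1]
4. ~(r -> (r | p)), v   [~[]-rule on 3: fresh world v, uRv]
5. r, v   [~->-rule on 4]
6. ~(r | p), v   [~->-rule on 4]
7. ~r, v   [~|-rule on 6]
8. ~p, v   [~|-rule on 6]
Accessibility: uRv
Branch closes: r and ~r both at v.
Every branch closes; the branch above is one of them.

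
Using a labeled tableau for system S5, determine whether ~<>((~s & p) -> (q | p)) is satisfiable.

1. ~<>((~s & p) -> (q | p)), 0
2. ~((~s & p) -> (q | p)), 0
3. ~s & p, 0
4. ~(q | p), 0
5. ~s, 0
6. p, 0
7. ~q, 0
8. ~p, 0
Accessibility: 0R0
Branch closes: p and ~p both at 0.
Every branch closes; the branch above is one of them.

Unsatisfiable (every branch closes)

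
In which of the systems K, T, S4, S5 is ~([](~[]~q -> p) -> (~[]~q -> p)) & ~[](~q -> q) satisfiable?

K

T-tableau for the formula:
1. ~([](~[]~q -> p) -> (~[]~q -> p)) & ~[](~q -> q), 0
2. ~([](~[]~q -> p) -> (~[]~q -> p)), 0   [&-rule on 1]
3. ~[](~q -> q), 0   [&-rule on 1]
4. [](~[]~q -> p), 0   [~->-rule on 2]
5. ~(~[]~q -> p), 0   [~->-rule on 2]
6. ~[]~q, 0   [~->-rule on 5]
7. ~p, 0   [~->-rule on 5]
8. ~[]~q -> p, 0   [[]-rule on 4 via 0R0]
9. []~q, 0   [->-rule on 8 (branches; this branch)]
10. ~q, 0   [[]-rule on 9 via 0R0]
11. ~(~q -> q), 1   [~[]-rule on 3: fresh world 1, 0R1]
12. ~q, 1   [~->-rule on 11]
13. ~[]~q -> p, 1   [[]-rule on 4 via 0R1]
14. p, 1   [->-rule on 13 (branches; this branch)]
15. q, 2   [~[]-rule on 6: fresh world 2, 0R2]
16. ~[]~q -> p, 2   [[]-rule on 4 via 0R2]
17. ~q, 2   [[]-rule on 9 via 0R2]
Accessibility: 0R0, 0R1, 0R2, 1R1, 2R2
Branch closes: q and ~q both at 2.
Every branch closes (one shown): unsatisfiable in T, hence also in S4, S5 (every S4/S5-frame is a T-frame).
K-tableau for the formula:
1. ~([](~[]~q -> p) -> (~[]~q -> p)) & ~[](~q -> q), 0
2. ~([](~[]~q -> p) -> (~[]~q -> p)), 0   [&-rule on 1]
3. ~[](~q -> q), 0   [&-rule on 1]
4. [](~[]~q -> p), 0   [~->-rule on 2]
5. ~(~[]~q -> p), 0   [~->-rule on 2]
6. ~[]~q, 0   [~->-rule on 5]
7. ~p, 0   [~->-rule on 5]
8. ~(~q -> q), 1   [~[]-rule on 3: fresh world 1, 0R1]
9. ~q, 1   [~->-rule on 8]
10. ~[]~q -> p, 1   [[]-rule on 4 via 0R1]
11. p, 1   [->-rule on 10 (branches; this branch)]
12. q, 2   [~[]-rule on 6: fresh world 2, 0R2]
13. ~[]~q -> p, 2   [[]-rule on 4 via 0R2]
14. p, 2   [->-rule on 13 (branches; this branch)]
Accessibility: 0R1, 0R2
Complete open branch: satisfiable in K.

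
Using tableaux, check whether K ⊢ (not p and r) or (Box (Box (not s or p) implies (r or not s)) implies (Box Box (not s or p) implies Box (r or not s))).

Valid in K

Tableau for the negation not ((not p and r) or (Box (Box (not s or p) implies (r or not s)) implies (Box Box (not s or p) implies Box (r or not s)))):
1. not ((not p and r) or (Box (Box (not s or p) implies (r or not s)) implies (Box Box (not s or p) implies Box (r or not s)))), w0
2. not (not p and r), w0
3. not (Box (Box (not s or p) implies (r or not s)) implies (Box Box (not s or p) implies Box (r or not s))), w0
4. Box (Box (not s or p) implies (r or not s)), w0
5. not (Box Box (not s or p) implies Box (r or not s)), w0
6. Box Box (not s or p), w0
7. not Box (r or not s), w0
8. not r, w0
9. not (r or not s), w1
10. not r, w1
11. s, w1
12. Box (not s or p) implies (r or not s), w1
13. Box (not s or p), w1
14. not Box (not s or p), w1
15. not (not s or p), w2
16. s, w2
17. not p, w2
18. not s or p, w2
19. p, w2
Accessibility: w0Rw1, w1Rw2
Branch closes: p and not p both at w2.
All branches of the negation close; one closing branch shown above.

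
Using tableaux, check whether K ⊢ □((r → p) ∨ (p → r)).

Tableau for the negation ¬□((r → p) ∨ (p → r)):
1. ¬□((r → p) ∨ (p → r)), w0
2. ¬((r → p) ∨ (p → r)), w1
3. ¬(r → p), w1
4. ¬(p → r), w1
5. r, w1
6. ¬p, w1
7. p, w1
8. ¬r, w1
Accessibility: w0Rw1
Branch closes: p and ¬p both at w1.
Every branch of the negation's tableau closes; the branch above is one of them.

Valid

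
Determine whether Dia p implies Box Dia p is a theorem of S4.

Tableau for the negation not (Dia p implies Box Dia p):
1. not (Dia p implies Box Dia p), 0
2. Dia p, 0
3. not Box Dia p, 0
4. p, 1
5. not Dia p, 2
6. not p, 2
Accessibility: 0R0, 0R1, 0R2, 1R1, 2R2
The negation has an open branch (countermodel exists).

Invalid (countermodel exists)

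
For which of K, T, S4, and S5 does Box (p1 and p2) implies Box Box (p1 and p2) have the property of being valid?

S4-tableau for the negation not (Box (p1 and p2) implies Box Box (p1 and p2)):
1. not (Box (p1 and p2) implies Box Box (p1 and p2)), w0
2. Box (p1 and p2), w0
3. not Box Box (p1 and p2), w0
4. p1 and p2, w0
5. p1, w0
6. p2, w0
7. not Box (p1 and p2), w1
8. p1 and p2, w1
9. p1, w1
10. p2, w1
11. not (p1 and p2), w2
12. p1 and p2, w2
13. p1, w2
14. p2, w2
15. not p2, w2
Accessibility: w0Rw0, w0Rw1, w0Rw2, w1Rw1, w1Rw2, w2Rw2
Branch closes: p2 and not p2 both at w2.
Every branch closes (one shown): valid in S4, hence also in S5 (every theorem of S4 is a theorem of S5).
T-tableau for the negation not (Box (p1 and p2) implies Box Box (p1 and p2)):
1. not (Box (p1 and p2) implies Box Box (p1 and p2)), w0
2. Box (p1 and p2), w0
3. not Box Box (p1 and p2), w0
4. p1 and p2, w0
5. p1, w0
6. p2, w0
7. not Box (p1 and p2), w1
8. p1 and p2, w1
9. p1, w1
10. p2, w1
11. not (p1 and p2), w2
12. not p2, w2
Accessibility: w0Rw0, w0Rw1, w1Rw1, w1Rw2, w2Rw2
Complete open branch: countermodel on a T-frame, so not valid in T, nor in K (the same frame is also a K-frame).

S4, S5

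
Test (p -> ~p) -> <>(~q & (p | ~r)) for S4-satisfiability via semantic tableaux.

Satisfiable

1. (p -> ~p) -> <>(~q & (p | ~r)), u
2. <>(~q & (p | ~r)), u
3. ~q & (p | ~r), v
4. ~q, v
5. p | ~r, v
6. ~r, v
Accessibility: uRu, uRv, vRv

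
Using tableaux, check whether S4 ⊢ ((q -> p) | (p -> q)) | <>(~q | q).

Tableau for the negation ~(((q -> p) | (p -> q)) | <>(~q | q)):
1. ~(((q -> p) | (p -> q)) | <>(~q | q)), 0
2. ~((q -> p) | (p -> q)), 0
3. ~<>(~q | q), 0
4. ~(q -> p), 0
5. ~(p -> q), 0
6. q, 0
7. ~p, 0
8. p, 0
9. ~q, 0
Accessibility: 0R0
Branch closes: p and ~p both at 0.
All branches of the negation close; one closing branch shown above.

Valid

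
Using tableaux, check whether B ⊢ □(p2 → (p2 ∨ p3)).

Tableau for the negation ¬□(p2 → (p2 ∨ p3)):
1. ¬□(p2 → (p2 ∨ p3)), u
2. ¬(p2 → (p2 ∨ p3)), v
3. p2, v
4. ¬(p2 ∨ p3), v
5. ¬p2, v
6. ¬p3, v
Accessibility: uRu, uRv, vRu, vRv
Branch closes: p2 and ¬p2 both at v.
All branches of the negation close; one closing branch shown above.

Yes, valid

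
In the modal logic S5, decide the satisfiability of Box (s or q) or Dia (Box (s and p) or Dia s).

Satisfiable (open branch found)

1. Box (s or q) or Dia (Box (s and p) or Dia s), u
2. Dia (Box (s and p) or Dia s), u
3. Box (s and p) or Dia s, v
4. Dia s, v
5. s, w
Accessibility: uRu, uRv, uRw, vRu, vRv, vRw, wRu, wRv, wRw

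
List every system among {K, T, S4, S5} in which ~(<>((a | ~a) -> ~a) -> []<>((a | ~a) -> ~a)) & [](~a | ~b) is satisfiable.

K, T, S4

S5-tableau for the formula:
1. ~(<>((a | ~a) -> ~a) -> []<>((a | ~a) -> ~a)) & [](~a | ~b), 0
2. ~(<>((a | ~a) -> ~a) -> []<>((a | ~a) -> ~a)), 0
3. [](~a | ~b), 0
4. <>((a | ~a) -> ~a), 0
5. ~[]<>((a | ~a) -> ~a), 0
6. ~a | ~b, 0
7. ~b, 0
8. (a | ~a) -> ~a, 1
9. ~a | ~b, 1
10. ~a, 1
11. ~b, 1
12. ~<>((a | ~a) -> ~a), 2
13. ~a | ~b, 2
14. ~((a | ~a) -> ~a), 0
15. a | ~a, 0
16. a, 0
17. ~((a | ~a) -> ~a), 1
18. a | ~a, 1
19. a, 1
Accessibility: 0R0, 0R1, 0R2, 1R0, 1R1, 1R2, 2R0, 2R1, 2R2
Branch closes: a and ~a both at 1.
Every branch closes (one shown): unsatisfiable in S5.
S4-tableau for the formula:
1. ~(<>((a | ~a) -> ~a) -> []<>((a | ~a) -> ~a)) & [](~a | ~b), 0
2. ~(<>((a | ~a) -> ~a) -> []<>((a | ~a) -> ~a)), 0
3. [](~a | ~b), 0
4. <>((a | ~a) -> ~a), 0
5. ~[]<>((a | ~a) -> ~a), 0
6. ~a | ~b, 0
7. ~b, 0
8. (a | ~a) -> ~a, 1
9. ~a | ~b, 1
10. ~a, 1
11. ~b, 1
12. ~<>((a | ~a) -> ~a), 2
13. ~a | ~b, 2
14. ~((a | ~a) -> ~a), 2
15. a | ~a, 2
16. a, 2
17. ~b, 2
Accessibility: 0R0, 0R1, 0R2, 1R1, 2R2
Complete open branch: satisfiable in S4, hence also in K, T (this S4-model is also a K-model and a T-model).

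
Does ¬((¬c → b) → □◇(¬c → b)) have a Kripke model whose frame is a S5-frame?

1. ¬((¬c → b) → □◇(¬c → b)), u
2. ¬c → b, u
3. ¬□◇(¬c → b), u
4. b, u
5. ¬◇(¬c → b), v
6. ¬(¬c → b), u
7. ¬c, u
8. ¬b, u
Accessibility: uRu, uRv, vRu, vRv
Branch closes: b and ¬b both at u.
Every branch closes; the branch above is one of them.

Unsatisfiable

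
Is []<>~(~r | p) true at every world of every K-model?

Not valid

Tableau for the negation ~[]<>~(~r | p):
1. ~[]<>~(~r | p), w0
2. ~<>~(~r | p), w1
Accessibility: w0Rw1
The negation has an open branch (countermodel exists).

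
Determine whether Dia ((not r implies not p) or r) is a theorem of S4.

No, not valid

Tableau for the negation not Dia ((not r implies not p) or r):
1. not Dia ((not r implies not p) or r), u
2. not ((not r implies not p) or r), u
3. not (not r implies not p), u
4. not r, u
5. p, u
Accessibility: uRu
The negation has an open branch (countermodel exists).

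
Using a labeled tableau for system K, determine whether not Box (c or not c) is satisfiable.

Unsatisfiable

1. not Box (c or not c), 0
2. not (c or not c), 1
3. not c, 1
4. c, 1
Accessibility: 0R1
Branch closes: c and not c both at 1.
All branches of the tableau close; one closing branch shown above.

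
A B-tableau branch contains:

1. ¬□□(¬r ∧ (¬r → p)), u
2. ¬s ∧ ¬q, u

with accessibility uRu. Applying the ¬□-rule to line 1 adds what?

a fresh world v with uRv, and ¬□(¬r ∧ (¬r → p)) at v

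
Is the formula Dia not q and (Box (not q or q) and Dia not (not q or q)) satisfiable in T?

Unsatisfiable (every branch closes)

1. Dia not q and (Box (not q or q) and Dia not (not q or q)), u
2. Dia not q, u   [and-rule on 1]
3. Box (not q or q) and Dia not (not q or q), u   [and-rule on 1]
4. Box (not q or q), u   [and-rule on 3]
5. Dia not (not q or q), u   [and-rule on 3]
6. not q or q, u   [Box-rule on 4 via uRu]
7. q, u   [or-rule on 6 (branches; this branch)]
8. not q, v   [Dia-rule on 2: fresh world v, uRv]
9. not q or q, v   [Box-rule on 4 via uRv]
10. not (not q or q), w   [Dia-rule on 5: fresh world w, uRw]
11. q, w   [neg-or-rule on 10]
12. not q, w   [neg-or-rule on 10]
Accessibility: uRu, uRv, uRw, vRv, wRw
Branch closes: q and not q both at w.
(One branch shown.) All branches close.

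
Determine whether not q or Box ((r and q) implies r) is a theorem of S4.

Valid in S4

Tableau for the negation not (not q or Box ((r and q) implies r)):
1. not (not q or Box ((r and q) implies r)), u
2. q, u
3. not Box ((r and q) implies r), u
4. not ((r and q) implies r), v
5. r and q, v
6. not r, v
7. r, v
8. q, v
Accessibility: uRu, uRv, vRv
Branch closes: r and not r both at v.
Every branch of the negation's tableau closes; the branch above is one of them.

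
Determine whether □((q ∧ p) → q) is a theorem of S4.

Valid in S4

Tableau for the negation ¬□((q ∧ p) → q):
1. ¬□((q ∧ p) → q), 0
2. ¬((q ∧ p) → q), 1
3. q ∧ p, 1
4. ¬q, 1
5. q, 1
6. p, 1
Accessibility: 0R0, 0R1, 1R1
Branch closes: q and ¬q both at 1.
All branches of the negation close; one closing branch shown above.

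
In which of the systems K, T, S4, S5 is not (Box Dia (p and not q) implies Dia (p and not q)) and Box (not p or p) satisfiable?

K

K-tableau for the formula:
1. not (Box Dia (p and not q) implies Dia (p and not q)) and Box (not p or p), w0
2. not (Box Dia (p and not q) implies Dia (p and not q)), w0   [and-rule on 1]
3. Box (not p or p), w0   [and-rule on 1]
4. Box Dia (p and not q), w0   [neg-implies-rule on 2]
5. not Dia (p and not q), w0   [neg-implies-rule on 2]
Complete open branch: satisfiable in K.
T-tableau for the formula:
1. not (Box Dia (p and not q) implies Dia (p and not q)) and Box (not p or p), w0
2. not (Box Dia (p and not q) implies Dia (p and not q)), w0   [and-rule on 1]
3. Box (not p or p), w0   [and-rule on 1]
4. Box Dia (p and not q), w0   [neg-implies-rule on 2]
5. not Dia (p and not q), w0   [neg-implies-rule on 2]
6. not p or p, w0   [Box-rule on 3 via w0Rw0]
7. Dia (p and not q), w0   [Box-rule on 4 via w0Rw0]
8. not (p and not q), w0   [neg-Dia-rule on 5 via w0Rw0]
9. p, w0   [or-rule on 6 (branches; this branch)]
10. q, w0   [neg-and-rule on 8 (branches; this branch)]
11. p and not q, w1   [Dia-rule on 7: fresh world w1, w0Rw1]
12. p, w1   [and-rule on 11]
13. not q, w1   [and-rule on 11]
14. not p or p, w1   [Box-rule on 3 via w0Rw1]
15. Dia (p and not q), w1   [Box-rule on 4 via w0Rw1]
16. not (p and not q), w1   [neg-Dia-rule on 5 via w0Rw1]
17. q, w1   [neg-and-rule on 16 (branches; this branch)]
Accessibility: w0Rw0, w0Rw1, w1Rw1
Branch closes: q and not q both at w1.
Every branch closes (one shown): unsatisfiable in T, hence also in S4, S5 (every S4/S5-frame is a T-frame).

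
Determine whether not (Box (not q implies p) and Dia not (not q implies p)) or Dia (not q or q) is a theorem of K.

Valid

Tableau for the negation not (not (Box (not q implies p) and Dia not (not q implies p)) or Dia (not q or q)):
1. not (not (Box (not q implies p) and Dia not (not q implies p)) or Dia (not q or q)), u
2. Box (not q implies p) and Dia not (not q implies p), u
3. not Dia (not q or q), u
4. Box (not q implies p), u
5. Dia not (not q implies p), u
6. not (not q implies p), v
7. not q, v
8. not p, v
9. not (not q or q), v
10. q, v
Accessibility: uRv
Branch closes: q and not q both at v.
All branches of the negation close; one closing branch shown above.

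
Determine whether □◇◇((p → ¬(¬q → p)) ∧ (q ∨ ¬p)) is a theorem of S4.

Invalid (countermodel exists)

Tableau for the negation ¬□◇◇((p → ¬(¬q → p)) ∧ (q ∨ ¬p)):
1. ¬□◇◇((p → ¬(¬q → p)) ∧ (q ∨ ¬p)), u
2. ¬◇◇((p → ¬(¬q → p)) ∧ (q ∨ ¬p)), v   [¬□-rule on 1: fresh world v, uRv]
3. ¬◇((p → ¬(¬q → p)) ∧ (q ∨ ¬p)), v   [¬◇-rule on 2 via vRv]
4. ¬((p → ¬(¬q → p)) ∧ (q ∨ ¬p)), v   [¬◇-rule on 3 via vRv]
5. ¬(q ∨ ¬p), v   [¬∧-rule on 4 (branches; this branch)]
6. ¬q, v   [¬∨-rule on 5]
7. p, v   [¬∨-rule on 5]
Accessibility: uRu, uRv, vRv
The negation has an open branch (countermodel exists).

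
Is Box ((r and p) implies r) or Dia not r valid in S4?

Valid in S4

Tableau for the negation not (Box ((r and p) implies r) or Dia not r):
1. not (Box ((r and p) implies r) or Dia not r), 0
2. not Box ((r and p) implies r), 0   [neg-or-rule on 1]
3. not Dia not r, 0   [neg-or-rule on 1]
4. r, 0   [neg-Dia-rule on 3 via 0R0]
5. not ((r and p) implies r), 1   [neg-Box-rule on 2: fresh world 1, 0R1]
6. r and p, 1   [neg-implies-rule on 5]
7. not r, 1   [neg-implies-rule on 5]
8. r, 1   [and-rule on 6]
9. p, 1   [and-rule on 6]
Accessibility: 0R0, 0R1, 1R1
Branch closes: r and not r both at 1.
Every branch of the negation's tableau closes; the branch above is one of them.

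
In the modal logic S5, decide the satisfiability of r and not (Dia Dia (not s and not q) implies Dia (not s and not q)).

Unsatisfiable

1. r and not (Dia Dia (not s and not q) implies Dia (not s and not q)), u
2. r, u
3. not (Dia Dia (not s and not q) implies Dia (not s and not q)), u
4. Dia Dia (not s and not q), u
5. not Dia (not s and not q), u
6. not (not s and not q), u
7. q, u
8. Dia (not s and not q), v
9. not (not s and not q), v
10. q, v
11. not s and not q, w
12. not s, w
13. not q, w
14. not (not s and not q), w
15. q, w
Accessibility: uRu, uRv, uRw, vRu, vRv, vRw, wRu, wRv, wRw
Branch closes: q and not q both at w.
Every branch closes; the branch above is one of them.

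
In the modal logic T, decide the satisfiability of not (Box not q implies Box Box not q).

1. not (Box not q implies Box Box not q), w0
2. Box not q, w0
3. not Box Box not q, w0
4. not q, w0
5. not Box not q, w1
6. not q, w1
7. q, w2
Accessibility: w0Rw0, w0Rw1, w1Rw1, w1Rw2, w2Rw2

Satisfiable (open branch found)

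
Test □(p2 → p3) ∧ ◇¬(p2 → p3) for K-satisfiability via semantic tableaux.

1. □(p2 → p3) ∧ ◇¬(p2 → p3), 0
2. □(p2 → p3), 0
3. ◇¬(p2 → p3), 0
4. ¬(p2 → p3), 1
5. p2, 1
6. ¬p3, 1
7. p2 → p3, 1
8. p3, 1
Accessibility: 0R1
Branch closes: p3 and ¬p3 both at 1.
All branches of the tableau close; one closing branch shown above.

Unsatisfiable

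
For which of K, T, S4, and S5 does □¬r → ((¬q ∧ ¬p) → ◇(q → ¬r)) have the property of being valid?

T-tableau for the negation ¬(□¬r → ((¬q ∧ ¬p) → ◇(q → ¬r))):
1. ¬(□¬r → ((¬q ∧ ¬p) → ◇(q → ¬r))), w0
2. □¬r, w0
3. ¬((¬q ∧ ¬p) → ◇(q → ¬r)), w0
4. ¬q ∧ ¬p, w0
5. ¬◇(q → ¬r), w0
6. ¬q, w0
7. ¬p, w0
8. ¬r, w0
9. ¬(q → ¬r), w0
10. q, w0
11. r, w0
Accessibility: w0Rw0
Branch closes: q and ¬q both at w0.
Every branch closes (one shown): valid in T, hence also in S4, S5 (every theorem of T is a theorem of S4 and S5).
K-tableau for the negation ¬(□¬r → ((¬q ∧ ¬p) → ◇(q → ¬r))):
1. ¬(□¬r → ((¬q ∧ ¬p) → ◇(q → ¬r))), w0
2. □¬r, w0
3. ¬((¬q ∧ ¬p) → ◇(q → ¬r)), w0
4. ¬q ∧ ¬p, w0
5. ¬◇(q → ¬r), w0
6. ¬q, w0
7. ¬p, w0
Complete open branch: countermodel on a K-frame, so not valid in K.

T, S4, S5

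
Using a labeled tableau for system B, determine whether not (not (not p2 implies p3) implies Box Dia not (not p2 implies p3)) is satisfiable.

No, unsatisfiable

1. not (not (not p2 implies p3) implies Box Dia not (not p2 implies p3)), u
2. not (not p2 implies p3), u
3. not Box Dia not (not p2 implies p3), u
4. not p2, u
5. not p3, u
6. not Dia not (not p2 implies p3), v
7. not p2 implies p3, u
8. not p2 implies p3, v
9. p3, u
Accessibility: uRu, uRv, vRu, vRv
Branch closes: p3 and not p3 both at u.
All branches of the tableau close; one closing branch shown above.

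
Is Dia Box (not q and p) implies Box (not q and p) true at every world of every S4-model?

No, not valid

Tableau for the negation not (Dia Box (not q and p) implies Box (not q and p)):
1. not (Dia Box (not q and p) implies Box (not q and p)), 0
2. Dia Box (not q and p), 0
3. not Box (not q and p), 0
4. Box (not q and p), 1
5. not q and p, 1
6. not q, 1
7. p, 1
8. not (not q and p), 2
9. not p, 2
Accessibility: 0R0, 0R1, 0R2, 1R1, 2R2
The negation has an open branch (countermodel exists).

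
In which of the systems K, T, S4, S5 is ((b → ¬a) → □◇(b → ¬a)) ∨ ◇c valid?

S4-tableau for the negation ¬(((b → ¬a) → □◇(b → ¬a)) ∨ ◇c):
1. ¬(((b → ¬a) → □◇(b → ¬a)) ∨ ◇c), w0
2. ¬((b → ¬a) → □◇(b → ¬a)), w0
3. ¬◇c, w0
4. b → ¬a, w0
5. ¬□◇(b → ¬a), w0
6. ¬c, w0
7. ¬a, w0
8. ¬◇(b → ¬a), w1
9. ¬c, w1
10. ¬(b → ¬a), w1
11. b, w1
12. a, w1
Accessibility: w0Rw0, w0Rw1, w1Rw1
Complete open branch: countermodel on an S4-frame, so not valid in S4, nor in K, T (the same frame is also a K-frame and a T-frame).
S5-tableau for the negation ¬(((b → ¬a) → □◇(b → ¬a)) ∨ ◇c):
1. ¬(((b → ¬a) → □◇(b → ¬a)) ∨ ◇c), w0
2. ¬((b → ¬a) → □◇(b → ¬a)), w0
3. ¬◇c, w0
4. b → ¬a, w0
5. ¬□◇(b → ¬a), w0
6. ¬c, w0
7. ¬a, w0
8. ¬◇(b → ¬a), w1
9. ¬c, w1
10. ¬(b → ¬a), w0
11. b, w0
12. a, w0
Accessibility: w0Rw0, w0Rw1, w1Rw0, w1Rw1
Branch closes: a and ¬a both at w0.
Every branch closes (one shown): valid in S5.

S5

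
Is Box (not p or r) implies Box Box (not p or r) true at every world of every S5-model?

Tableau for the negation not (Box (not p or r) implies Box Box (not p or r)):
1. not (Box (not p or r) implies Box Box (not p or r)), w0
2. Box (not p or r), w0
3. not Box Box (not p or r), w0
4. not p or r, w0
5. r, w0
6. not Box (not p or r), w1
7. not p or r, w1
8. r, w1
9. not (not p or r), w2
10. p, w2
11. not r, w2
12. not p or r, w2
13. r, w2
Accessibility: w0Rw0, w0Rw1, w0Rw2, w1Rw0, w1Rw1, w1Rw2, w2Rw0, w2Rw1, w2Rw2
Branch closes: r and not r both at w2.
Every branch of the negation's tableau closes; the branch above is one of them.

Yes, valid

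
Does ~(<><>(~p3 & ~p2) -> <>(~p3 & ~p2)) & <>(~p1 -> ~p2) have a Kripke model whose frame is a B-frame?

Satisfiable

1. ~(<><>(~p3 & ~p2) -> <>(~p3 & ~p2)) & <>(~p1 -> ~p2), 0
2. ~(<><>(~p3 & ~p2) -> <>(~p3 & ~p2)), 0   [&-rule on 1]
3. <>(~p1 -> ~p2), 0   [&-rule on 1]
4. <><>(~p3 & ~p2), 0   [~->-rule on 2]
5. ~<>(~p3 & ~p2), 0   [~->-rule on 2]
6. ~(~p3 & ~p2), 0   [~<>-rule on 5 via 0R0]
7. p2, 0   [~&-rule on 6 (branches; this branch)]
8. ~p1 -> ~p2, 1   [<>-rule on 3: fresh world 1, 0R1]
9. ~(~p3 & ~p2), 1   [~<>-rule on 5 via 0R1]
10. ~p2, 1   [->-rule on 8 (branches; this branch)]
11. p3, 1   [~&-rule on 9 (branches; this branch)]
12. <>(~p3 & ~p2), 2   [<>-rule on 4: fresh world 2, 0R2]
13. ~(~p3 & ~p2), 2   [~<>-rule on 5 via 0R2]
14. p2, 2   [~&-rule on 13 (branches; this branch)]
15. ~p3 & ~p2, 3   [<>-rule on 12: fresh world 3, 2R3]
16. ~p3, 3   [&-rule on 15]
17. ~p2, 3   [&-rule on 15]
Accessibility: 0R0, 0R1, 0R2, 1R0, 1R1, 2R0, 2R2, 2R3, 3R2, 3R3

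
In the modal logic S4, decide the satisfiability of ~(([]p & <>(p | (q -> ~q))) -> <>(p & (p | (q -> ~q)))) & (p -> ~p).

1. ~(([]p & <>(p | (q -> ~q))) -> <>(p & (p | (q -> ~q)))) & (p -> ~p), w0
2. ~(([]p & <>(p | (q -> ~q))) -> <>(p & (p | (q -> ~q)))), w0
3. p -> ~p, w0
4. []p & <>(p | (q -> ~q)), w0
5. ~<>(p & (p | (q -> ~q))), w0
6. []p, w0
7. <>(p | (q -> ~q)), w0
8. ~(p & (p | (q -> ~q))), w0
9. p, w0
10. ~p, w0
Accessibility: w0Rw0
Branch closes: p and ~p both at w0.
All branches of the tableau close; one closing branch shown above.

No, unsatisfiable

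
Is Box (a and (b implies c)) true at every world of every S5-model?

Not valid

Tableau for the negation not Box (a and (b implies c)):
1. not Box (a and (b implies c)), u
2. not (a and (b implies c)), v
3. not (b implies c), v
4. b, v
5. not c, v
Accessibility: uRu, uRv, vRu, vRv
The negation has an open branch (countermodel exists).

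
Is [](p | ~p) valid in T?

Tableau for the negation ~[](p | ~p):
1. ~[](p | ~p), u
2. ~(p | ~p), v
3. ~p, v
4. p, v
Accessibility: uRu, uRv, vRv
Branch closes: p and ~p both at v.
Every branch of the negation's tableau closes; the branch above is one of them.

Yes, valid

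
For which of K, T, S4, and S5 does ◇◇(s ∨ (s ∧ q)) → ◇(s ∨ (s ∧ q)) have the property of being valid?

S4, S5

T-tableau for the negation ¬(◇◇(s ∨ (s ∧ q)) → ◇(s ∨ (s ∧ q))):
1. ¬(◇◇(s ∨ (s ∧ q)) → ◇(s ∨ (s ∧ q))), u
2. ◇◇(s ∨ (s ∧ q)), u   [¬→-rule on 1]
3. ¬◇(s ∨ (s ∧ q)), u   [¬→-rule on 1]
4. ¬(s ∨ (s ∧ q)), u   [¬◇-rule on 3 via uRu]
5. ¬s, u   [¬∨-rule on 4]
6. ¬(s ∧ q), u   [¬∨-rule on 4]
7. ¬q, u   [¬∧-rule on 6 (branches; this branch)]
8. ◇(s ∨ (s ∧ q)), v   [◇-rule on 2: fresh world v, uRv]
9. ¬(s ∨ (s ∧ q)), v   [¬◇-rule on 3 via uRv]
10. ¬s, v   [¬∨-rule on 9]
11. ¬(s ∧ q), v   [¬∨-rule on 9]
12. ¬q, v   [¬∧-rule on 11 (branches; this branch)]
13. s ∨ (s ∧ q), w   [◇-rule on 8: fresh world w, vRw]
14. s ∧ q, w   [∨-rule on 13 (branches; this branch)]
15. s, w   [∧-rule on 14]
16. q, w   [∧-rule on 14]
Accessibility: uRu, uRv, vRv, vRw, wRw
Complete open branch: countermodel on a T-frame, so not valid in T, nor in K (the same frame is also a K-frame).
S4-tableau for the negation ¬(◇◇(s ∨ (s ∧ q)) → ◇(s ∨ (s ∧ q))):
1. ¬(◇◇(s ∨ (s ∧ q)) → ◇(s ∨ (s ∧ q))), u
2. ◇◇(s ∨ (s ∧ q)), u   [¬→-rule on 1]
3. ¬◇(s ∨ (s ∧ q)), u   [¬→-rule on 1]
4. ¬(s ∨ (s ∧ q)), u   [¬◇-rule on 3 via uRu]
5. ¬s, u   [¬∨-rule on 4]
6. ¬(s ∧ q), u   [¬∨-rule on 4]
7. ¬q, u   [¬∧-rule on 6 (branches; this branch)]
8. ◇(s ∨ (s ∧ q)), v   [◇-rule on 2: fresh world v, uRv]
9. ¬(s ∨ (s ∧ q)), v   [¬◇-rule on 3 via uRv]
10. ¬s, v   [¬∨-rule on 9]
11. ¬(s ∧ q), v   [¬∨-rule on 9]
12. ¬q, v   [¬∧-rule on 11 (branches; this branch)]
13. s ∨ (s ∧ q), w   [◇-rule on 8: fresh world w, vRw]
14. ¬(s ∨ (s ∧ q)), w   [¬◇-rule on 3 via uRw]
15. ¬s, w   [¬∨-rule on 14]
16. ¬(s ∧ q), w   [¬∨-rule on 14]
17. s ∧ q, w   [∨-rule on 13 (branches; this branch)]
18. s, w   [∧-rule on 17]
19. q, w   [∧-rule on 17]
Accessibility: uRu, uRv, uRw, vRv, vRw, wRw
Branch closes: s and ¬s both at w.
Every branch closes (one shown): valid in S4, hence also in S5 (every theorem of S4 is a theorem of S5).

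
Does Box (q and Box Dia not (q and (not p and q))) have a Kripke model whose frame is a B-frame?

1. Box (q and Box Dia not (q and (not p and q))), w0
2. q and Box Dia not (q and (not p and q)), w0
3. q, w0
4. Box Dia not (q and (not p and q)), w0
5. Dia not (q and (not p and q)), w0
6. not (q and (not p and q)), w1
7. q and Box Dia not (q and (not p and q)), w1
8. q, w1
9. Box Dia not (q and (not p and q)), w1
10. Dia not (q and (not p and q)), w1
11. not (not p and q), w1
12. p, w1
13. not (q and (not p and q)), w2
14. Dia not (q and (not p and q)), w2
15. not (not p and q), w2
16. not q, w2
17. not (q and (not p and q)), w3
18. not (not p and q), w3
19. not q, w3
Accessibility: w0Rw0, w0Rw1, w1Rw0, w1Rw1, w1Rw2, w2Rw1, w2Rw2, w2Rw3, w3Rw2, w3Rw3

Satisfiable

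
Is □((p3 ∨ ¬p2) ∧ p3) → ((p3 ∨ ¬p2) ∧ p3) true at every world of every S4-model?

Valid in S4

Tableau for the negation ¬(□((p3 ∨ ¬p2) ∧ p3) → ((p3 ∨ ¬p2) ∧ p3)):
1. ¬(□((p3 ∨ ¬p2) ∧ p3) → ((p3 ∨ ¬p2) ∧ p3)), u
2. □((p3 ∨ ¬p2) ∧ p3), u   [¬→-rule on 1]
3. ¬((p3 ∨ ¬p2) ∧ p3), u   [¬→-rule on 1]
4. (p3 ∨ ¬p2) ∧ p3, u   [□-rule on 2 via uRu]
5. p3 ∨ ¬p2, u   [∧-rule on 4]
6. p3, u   [∧-rule on 4]
7. ¬(p3 ∨ ¬p2), u   [¬∧-rule on 3 (branches; this branch)]
8. ¬p3, u   [¬∨-rule on 7]
9. p2, u   [¬∨-rule on 7]
Accessibility: uRu
Branch closes: p3 and ¬p3 both at u.
All branches of the negation close; one closing branch shown above.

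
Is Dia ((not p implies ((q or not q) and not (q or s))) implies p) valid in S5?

Tableau for the negation not Dia ((not p implies ((q or not q) and not (q or s))) implies p):
1. not Dia ((not p implies ((q or not q) and not (q or s))) implies p), w0
2. not ((not p implies ((q or not q) and not (q or s))) implies p), w0   [neg-Dia-rule on 1 via w0Rw0]
3. not p implies ((q or not q) and not (q or s)), w0   [neg-implies-rule on 2]
4. not p, w0   [neg-implies-rule on 2]
5. (q or not q) and not (q or s), w0   [implies-rule on 3 (branches; this branch)]
6. q or not q, w0   [and-rule on 5]
7. not (q or s), w0   [and-rule on 5]
8. not q, w0   [neg-or-rule on 7]
9. not s, w0   [neg-or-rule on 7]
Accessibility: w0Rw0
The negation has an open branch (countermodel exists).

Invalid (countermodel exists)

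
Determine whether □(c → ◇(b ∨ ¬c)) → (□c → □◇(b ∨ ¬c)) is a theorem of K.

Tableau for the negation ¬(□(c → ◇(b ∨ ¬c)) → (□c → □◇(b ∨ ¬c))):
1. ¬(□(c → ◇(b ∨ ¬c)) → (□c → □◇(b ∨ ¬c))), w0
2. □(c → ◇(b ∨ ¬c)), w0
3. ¬(□c → □◇(b ∨ ¬c)), w0
4. □c, w0
5. ¬□◇(b ∨ ¬c), w0
6. ¬◇(b ∨ ¬c), w1
7. c → ◇(b ∨ ¬c), w1
8. c, w1
9. ◇(b ∨ ¬c), w1
10. b ∨ ¬c, w2
11. ¬(b ∨ ¬c), w2
12. ¬b, w2
13. c, w2
14. ¬c, w2
Accessibility: w0Rw1, w1Rw2
Branch closes: c and ¬c both at w2.
All branches of the negation close; one closing branch shown above.

Yes, valid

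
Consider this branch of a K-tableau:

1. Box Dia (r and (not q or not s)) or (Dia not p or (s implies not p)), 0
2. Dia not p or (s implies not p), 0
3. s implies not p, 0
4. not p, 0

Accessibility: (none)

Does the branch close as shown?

Open

There is no literal clash: for every atom and world, at most one sign appears.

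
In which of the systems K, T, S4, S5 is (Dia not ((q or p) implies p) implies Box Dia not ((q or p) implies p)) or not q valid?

S5

S5-tableau for the negation not ((Dia not ((q or p) implies p) implies Box Dia not ((q or p) implies p)) or not q):
1. not ((Dia not ((q or p) implies p) implies Box Dia not ((q or p) implies p)) or not q), u
2. not (Dia not ((q or p) implies p) implies Box Dia not ((q or p) implies p)), u   [neg-or-rule on 1]
3. q, u   [neg-or-rule on 1]
4. Dia not ((q or p) implies p), u   [neg-implies-rule on 2]
5. not Box Dia not ((q or p) implies p), u   [neg-implies-rule on 2]
6. not ((q or p) implies p), v   [Dia-rule on 4: fresh world v, uRv]
7. q or p, v   [neg-implies-rule on 6]
8. not p, v   [neg-implies-rule on 6]
9. q, v   [or-rule on 7 (branches; this branch)]
10. not Dia not ((q or p) implies p), w   [neg-Box-rule on 5: fresh world w, uRw]
11. (q or p) implies p, u   [neg-Dia-rule on 10 via wRu]
12. (q or p) implies p, v   [neg-Dia-rule on 10 via wRv]
13. (q or p) implies p, w   [neg-Dia-rule on 10 via wRw]
14. p, u   [implies-rule on 11 (branches; this branch)]
15. not (q or p), v   [implies-rule on 12 (branches; this branch)]
16. not q, v   [neg-or-rule on 15]
Accessibility: uRu, uRv, uRw, vRu, vRv, vRw, wRu, wRv, wRw
Branch closes: q and not q both at v.
Every branch closes (one shown): valid in S5.
S4-tableau for the negation not ((Dia not ((q or p) implies p) implies Box Dia not ((q or p) implies p)) or not q):
1. not ((Dia not ((q or p) implies p) implies Box Dia not ((q or p) implies p)) or not q), u
2. not (Dia not ((q or p) implies p) implies Box Dia not ((q or p) implies p)), u   [neg-or-rule on 1]
3. q, u   [neg-or-rule on 1]
4. Dia not ((q or p) implies p), u   [neg-implies-rule on 2]
5. not Box Dia not ((q or p) implies p), u   [neg-implies-rule on 2]
6. not ((q or p) implies p), v   [Dia-rule on 4: fresh world v, uRv]
7. q or p, v   [neg-implies-rule on 6]
8. not p, v   [neg-implies-rule on 6]
9. q, v   [or-rule on 7 (branches; this branch)]
10. not Dia not ((q or p) implies p), w   [neg-Box-rule on 5: fresh world w, uRw]
11. (q or p) implies p, w   [neg-Dia-rule on 10 via wRw]
12. p, w   [implies-rule on 11 (branches; this branch)]
Accessibility: uRu, uRv, uRw, vRv, wRw
Complete open branch: countermodel on an S4-frame, so not valid in S4, nor in K, T (the same frame is also a K-frame and a T-frame).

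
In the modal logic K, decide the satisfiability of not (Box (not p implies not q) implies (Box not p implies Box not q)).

No, unsatisfiable

1. not (Box (not p implies not q) implies (Box not p implies Box not q)), w0
2. Box (not p implies not q), w0   [neg-implies-rule on 1]
3. not (Box not p implies Box not q), w0   [neg-implies-rule on 1]
4. Box not p, w0   [neg-implies-rule on 3]
5. not Box not q, w0   [neg-implies-rule on 3]
6. q, w1   [neg-Box-rule on 5: fresh world w1, w0Rw1]
7. not p implies not q, w1   [Box-rule on 2 via w0Rw1]
8. not p, w1   [Box-rule on 4 via w0Rw1]
9. not q, w1   [implies-rule on 7 (branches; this branch)]
Accessibility: w0Rw1
Branch closes: q and not q both at w1.
Every branch closes; the branch above is one of them.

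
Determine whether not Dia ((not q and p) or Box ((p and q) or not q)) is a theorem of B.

Invalid (countermodel exists)

Tableau for the negation Dia ((not q and p) or Box ((p and q) or not q)):
1. Dia ((not q and p) or Box ((p and q) or not q)), w0
2. (not q and p) or Box ((p and q) or not q), w1   [Dia-rule on 1: fresh world w1, w0Rw1]
3. Box ((p and q) or not q), w1   [or-rule on 2 (branches; this branch)]
4. (p and q) or not q, w0   [Box-rule on 3 via w1Rw0]
5. (p and q) or not q, w1   [Box-rule on 3 via w1Rw1]
6. not q, w0   [or-rule on 4 (branches; this branch)]
7. not q, w1   [or-rule on 5 (branches; this branch)]
Accessibility: w0Rw0, w0Rw1, w1Rw0, w1Rw1
The negation has an open branch (countermodel exists).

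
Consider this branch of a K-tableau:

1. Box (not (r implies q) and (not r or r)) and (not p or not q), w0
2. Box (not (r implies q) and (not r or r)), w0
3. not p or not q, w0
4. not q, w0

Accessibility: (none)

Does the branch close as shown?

Open

No world carries both an atom and its negation.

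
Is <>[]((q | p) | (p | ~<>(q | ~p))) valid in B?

Invalid (countermodel exists)

Tableau for the negation ~<>[]((q | p) | (p | ~<>(q | ~p))):
1. ~<>[]((q | p) | (p | ~<>(q | ~p))), 0
2. ~[]((q | p) | (p | ~<>(q | ~p))), 0
3. ~((q | p) | (p | ~<>(q | ~p))), 1
4. ~(q | p), 1
5. ~(p | ~<>(q | ~p)), 1
6. ~q, 1
7. ~p, 1
8. <>(q | ~p), 1
9. ~[]((q | p) | (p | ~<>(q | ~p))), 1
10. q | ~p, 2
11. ~p, 2
12. ~((q | p) | (p | ~<>(q | ~p))), 3
13. ~(q | p), 3
14. ~(p | ~<>(q | ~p)), 3
15. ~q, 3
16. ~p, 3
17. <>(q | ~p), 3
18. q | ~p, 4
19. ~p, 4
Accessibility: 0R0, 0R1, 1R0, 1R1, 1R2, 1R3, 2R1, 2R2, 3R1, 3R3, 3R4, 4R3, 4R4
The negation has an open branch (countermodel exists).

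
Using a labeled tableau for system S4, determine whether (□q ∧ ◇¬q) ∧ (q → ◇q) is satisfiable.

No, unsatisfiable

1. (□q ∧ ◇¬q) ∧ (q → ◇q), u
2. □q ∧ ◇¬q, u
3. q → ◇q, u
4. □q, u
5. ◇¬q, u
6. q, u
7. ◇q, u
8. ¬q, v
9. q, v
Accessibility: uRu, uRv, vRv
Branch closes: q and ¬q both at v.
Every branch closes; the branch above is one of them.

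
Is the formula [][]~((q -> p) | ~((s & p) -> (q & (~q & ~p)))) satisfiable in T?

Yes, satisfiable

1. [][]~((q -> p) | ~((s & p) -> (q & (~q & ~p)))), w0
2. []~((q -> p) | ~((s & p) -> (q & (~q & ~p)))), w0   [[]-rule on 1 via w0Rw0]
3. ~((q -> p) | ~((s & p) -> (q & (~q & ~p)))), w0   [[]-rule on 2 via w0Rw0]
4. ~(q -> p), w0   [~|-rule on 3]
5. (s & p) -> (q & (~q & ~p)), w0   [~|-rule on 3]
6. q, w0   [~->-rule on 4]
7. ~p, w0   [~->-rule on 4]
8. ~(s & p), w0   [->-rule on 5 (branches; this branch)]
Accessibility: w0Rw0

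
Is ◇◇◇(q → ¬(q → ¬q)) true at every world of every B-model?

Valid

Tableau for the negation ¬◇◇◇(q → ¬(q → ¬q)):
1. ¬◇◇◇(q → ¬(q → ¬q)), u
2. ¬◇◇(q → ¬(q → ¬q)), u   [¬◇-rule on 1 via uRu]
3. ¬◇(q → ¬(q → ¬q)), u   [¬◇-rule on 2 via uRu]
4. ¬(q → ¬(q → ¬q)), u   [¬◇-rule on 3 via uRu]
5. q, u   [¬→-rule on 4]
6. q → ¬q, u   [¬→-rule on 4]
7. ¬q, u   [→-rule on 6 (branches; this branch)]
Accessibility: uRu
Branch closes: q and ¬q both at u.
All branches of the negation close; one closing branch shown above.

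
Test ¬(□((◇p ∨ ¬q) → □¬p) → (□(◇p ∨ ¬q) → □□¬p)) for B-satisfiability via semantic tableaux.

1. ¬(□((◇p ∨ ¬q) → □¬p) → (□(◇p ∨ ¬q) → □□¬p)), u
2. □((◇p ∨ ¬q) → □¬p), u   [¬→-rule on 1]
3. ¬(□(◇p ∨ ¬q) → □□¬p), u   [¬→-rule on 1]
4. □(◇p ∨ ¬q), u   [¬→-rule on 3]
5. ¬□□¬p, u   [¬→-rule on 3]
6. (◇p ∨ ¬q) → □¬p, u   [□-rule on 2 via uRu]
7. ◇p ∨ ¬q, u   [□-rule on 4 via uRu]
8. ¬(◇p ∨ ¬q), u   [→-rule on 6 (branches; this branch)]
9. ¬◇p, u   [¬∨-rule on 8]
10. q, u   [¬∨-rule on 8]
11. ¬p, u   [¬◇-rule on 9 via uRu]
12. ◇p, u   [∨-rule on 7 (branches; this branch)]
13. ¬□¬p, v   [¬□-rule on 5: fresh world v, uRv]
14. (◇p ∨ ¬q) → □¬p, v   [□-rule on 2 via uRv]
15. ◇p ∨ ¬q, v   [□-rule on 4 via uRv]
16. ¬p, v   [¬◇-rule on 9 via uRv]
17. ¬(◇p ∨ ¬q), v   [→-rule on 14 (branches; this branch)]
18. ¬◇p, v   [¬∨-rule on 17]
19. q, v   [¬∨-rule on 17]
20. ◇p, v   [∨-rule on 15 (branches; this branch)]
21. p, w   [◇-rule on 12: fresh world w, uRw]
22. (◇p ∨ ¬q) → □¬p, w   [□-rule on 2 via uRw]
23. ◇p ∨ ¬q, w   [□-rule on 4 via uRw]
24. ¬p, w   [¬◇-rule on 9 via uRw]
Accessibility: uRu, uRv, uRw, vRu, vRv, wRu, wRw
Branch closes: p and ¬p both at w.
(One branch shown.) All branches close.

No, unsatisfiable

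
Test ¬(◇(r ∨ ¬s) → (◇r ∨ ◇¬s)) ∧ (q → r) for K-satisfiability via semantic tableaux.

1. ¬(◇(r ∨ ¬s) → (◇r ∨ ◇¬s)) ∧ (q → r), u
2. ¬(◇(r ∨ ¬s) → (◇r ∨ ◇¬s)), u   [∧-rule on 1]
3. q → r, u   [∧-rule on 1]
4. ◇(r ∨ ¬s), u   [¬→-rule on 2]
5. ¬(◇r ∨ ◇¬s), u   [¬→-rule on 2]
6. ¬◇r, u   [¬∨-rule on 5]
7. ¬◇¬s, u   [¬∨-rule on 5]
8. r, u   [→-rule on 3 (branches; this branch)]
9. r ∨ ¬s, v   [◇-rule on 4: fresh world v, uRv]
10. ¬r, v   [¬◇-rule on 6 via uRv]
11. s, v   [¬◇-rule on 7 via uRv]
12. ¬s, v   [∨-rule on 9 (branches; this branch)]
Accessibility: uRv
Branch closes: s and ¬s both at v.
(One branch shown.) All branches close.

No, unsatisfiable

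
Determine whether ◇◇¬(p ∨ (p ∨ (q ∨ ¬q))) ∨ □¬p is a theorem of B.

Not valid

Tableau for the negation ¬(◇◇¬(p ∨ (p ∨ (q ∨ ¬q))) ∨ □¬p):
1. ¬(◇◇¬(p ∨ (p ∨ (q ∨ ¬q))) ∨ □¬p), u
2. ¬◇◇¬(p ∨ (p ∨ (q ∨ ¬q))), u
3. ¬□¬p, u
4. ¬◇¬(p ∨ (p ∨ (q ∨ ¬q))), u
5. p ∨ (p ∨ (q ∨ ¬q)), u
6. p ∨ (q ∨ ¬q), u
7. q ∨ ¬q, u
8. ¬q, u
9. p, v
10. ¬◇¬(p ∨ (p ∨ (q ∨ ¬q))), v
11. p ∨ (p ∨ (q ∨ ¬q)), v
12. p ∨ (q ∨ ¬q), v
13. q ∨ ¬q, v
14. ¬q, v
Accessibility: uRu, uRv, vRu, vRv
The negation has an open branch (countermodel exists).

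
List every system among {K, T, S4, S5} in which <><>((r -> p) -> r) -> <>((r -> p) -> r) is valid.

T-tableau for the negation ~(<><>((r -> p) -> r) -> <>((r -> p) -> r)):
1. ~(<><>((r -> p) -> r) -> <>((r -> p) -> r)), 0
2. <><>((r -> p) -> r), 0   [~->-rule on 1]
3. ~<>((r -> p) -> r), 0   [~->-rule on 1]
4. ~((r -> p) -> r), 0   [~<>-rule on 3 via 0R0]
5. r -> p, 0   [~->-rule on 4]
6. ~r, 0   [~->-rule on 4]
7. p, 0   [->-rule on 5 (branches; this branch)]
8. <>((r -> p) -> r), 1   [<>-rule on 2: fresh world 1, 0R1]
9. ~((r -> p) -> r), 1   [~<>-rule on 3 via 0R1]
10. r -> p, 1   [~->-rule on 9]
11. ~r, 1   [~->-rule on 9]
12. p, 1   [->-rule on 10 (branches; this branch)]
13. (r -> p) -> r, 2   [<>-rule on 8: fresh world 2, 1R2]
14. r, 2   [->-rule on 13 (branches; this branch)]
Accessibility: 0R0, 0R1, 1R1, 1R2, 2R2
Complete open branch: countermodel on a T-frame, so not valid in T, nor in K (the same frame is also a K-frame).
S4-tableau for the negation ~(<><>((r -> p) -> r) -> <>((r -> p) -> r)):
1. ~(<><>((r -> p) -> r) -> <>((r -> p) -> r)), 0
2. <><>((r -> p) -> r), 0   [~->-rule on 1]
3. ~<>((r -> p) -> r), 0   [~->-rule on 1]
4. ~((r -> p) -> r), 0   [~<>-rule on 3 via 0R0]
5. r -> p, 0   [~->-rule on 4]
6. ~r, 0   [~->-rule on 4]
7. p, 0   [->-rule on 5 (branches; this branch)]
8. <>((r -> p) -> r), 1   [<>-rule on 2: fresh world 1, 0R1]
9. ~((r -> p) -> r), 1   [~<>-rule on 3 via 0R1]
10. r -> p, 1   [~->-rule on 9]
11. ~r, 1   [~->-rule on 9]
12. p, 1   [->-rule on 10 (branches; this branch)]
13. (r -> p) -> r, 2   [<>-rule on 8: fresh world 2, 1R2]
14. ~((r -> p) -> r), 2   [~<>-rule on 3 via 0R2]
15. r -> p, 2   [~->-rule on 14]
16. ~r, 2   [~->-rule on 14]
17. ~(r -> p), 2   [->-rule on 13 (branches; this branch)]
18. r, 2   [~->-rule on 17]
19. ~p, 2   [~->-rule on 17]
Accessibility: 0R0, 0R1, 0R2, 1R1, 1R2, 2R2
Branch closes: r and ~r both at 2.
Every branch closes (one shown): valid in S4, hence also in S5 (every theorem of S4 is a theorem of S5).

S4, S5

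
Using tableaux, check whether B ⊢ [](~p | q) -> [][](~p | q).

Tableau for the negation ~([](~p | q) -> [][](~p | q)):
1. ~([](~p | q) -> [][](~p | q)), u
2. [](~p | q), u
3. ~[][](~p | q), u
4. ~p | q, u
5. q, u
6. ~[](~p | q), v
7. ~p | q, v
8. q, v
9. ~(~p | q), w
10. p, w
11. ~q, w
Accessibility: uRu, uRv, vRu, vRv, vRw, wRv, wRw
The negation has an open branch (countermodel exists).

No, not valid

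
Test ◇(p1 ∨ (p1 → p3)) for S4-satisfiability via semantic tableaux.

1. ◇(p1 ∨ (p1 → p3)), w0
2. p1 ∨ (p1 → p3), w1
3. p1 → p3, w1
4. p3, w1
Accessibility: w0Rw0, w0Rw1, w1Rw1

Yes, satisfiable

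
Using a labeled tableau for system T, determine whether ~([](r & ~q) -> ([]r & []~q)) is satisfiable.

1. ~([](r & ~q) -> ([]r & []~q)), u
2. [](r & ~q), u
3. ~([]r & []~q), u
4. r & ~q, u
5. r, u
6. ~q, u
7. ~[]~q, u
8. q, v
9. r & ~q, v
10. r, v
11. ~q, v
Accessibility: uRu, uRv, vRv
Branch closes: q and ~q both at v.
All branches of the tableau close; one closing branch shown above.

Unsatisfiable (every branch closes)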